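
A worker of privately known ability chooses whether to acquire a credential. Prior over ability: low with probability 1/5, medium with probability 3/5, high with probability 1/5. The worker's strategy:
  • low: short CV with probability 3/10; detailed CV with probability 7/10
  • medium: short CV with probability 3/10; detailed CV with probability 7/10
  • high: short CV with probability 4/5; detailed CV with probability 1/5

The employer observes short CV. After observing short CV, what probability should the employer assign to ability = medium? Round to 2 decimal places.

P(short CV) = (1/5)·(3/10) + (3/5)·(3/10) + (1/5)·(4/5) = 2/5
P(medium | short CV) = ((3/5)·(3/10)) / (2/5) = (9/50) / (2/5) = 9/20

0.45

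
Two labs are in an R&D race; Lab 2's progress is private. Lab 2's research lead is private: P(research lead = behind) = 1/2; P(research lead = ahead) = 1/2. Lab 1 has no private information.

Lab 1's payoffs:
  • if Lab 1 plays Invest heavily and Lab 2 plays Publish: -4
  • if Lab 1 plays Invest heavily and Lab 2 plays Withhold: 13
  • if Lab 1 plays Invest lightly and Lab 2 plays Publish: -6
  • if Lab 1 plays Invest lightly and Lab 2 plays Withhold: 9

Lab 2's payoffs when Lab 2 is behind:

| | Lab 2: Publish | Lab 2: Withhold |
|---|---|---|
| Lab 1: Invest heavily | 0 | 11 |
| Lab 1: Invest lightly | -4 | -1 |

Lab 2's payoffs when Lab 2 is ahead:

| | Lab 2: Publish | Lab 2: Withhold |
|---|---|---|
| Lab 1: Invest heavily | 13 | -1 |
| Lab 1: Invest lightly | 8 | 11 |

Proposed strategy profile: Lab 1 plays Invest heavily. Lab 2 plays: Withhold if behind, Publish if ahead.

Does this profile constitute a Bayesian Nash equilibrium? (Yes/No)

Yes

Lab 1 plays Invest heavily: E[Invest heavily] = 1/2·(13) + 1/2·(-4) = 9/2; E[Invest lightly] = 3/2. Best-responding. ✓
Lab 2 (research lead behind), facing Invest heavily: Publish gives 0, Withhold gives 11. Proposed Withhold is best. ✓
Lab 2 (research lead ahead), facing Invest heavily: Publish gives 13, Withhold gives -1. Proposed Publish is best. ✓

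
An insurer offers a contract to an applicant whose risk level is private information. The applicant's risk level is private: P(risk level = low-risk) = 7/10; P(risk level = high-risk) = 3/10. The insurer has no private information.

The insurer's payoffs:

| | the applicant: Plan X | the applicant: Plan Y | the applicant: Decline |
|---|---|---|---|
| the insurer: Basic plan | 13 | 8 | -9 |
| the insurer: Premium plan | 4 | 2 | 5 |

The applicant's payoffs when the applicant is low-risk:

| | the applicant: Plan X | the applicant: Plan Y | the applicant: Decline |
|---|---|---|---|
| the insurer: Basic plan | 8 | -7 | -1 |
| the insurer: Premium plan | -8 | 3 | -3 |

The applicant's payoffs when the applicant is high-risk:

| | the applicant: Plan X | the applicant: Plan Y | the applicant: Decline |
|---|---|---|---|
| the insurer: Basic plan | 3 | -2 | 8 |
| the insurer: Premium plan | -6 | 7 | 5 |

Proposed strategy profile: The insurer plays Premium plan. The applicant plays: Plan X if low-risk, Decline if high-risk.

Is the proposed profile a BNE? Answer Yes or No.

No

The insurer plays Premium plan: E[Premium plan] = 7/10·(4) + 3/10·(5) = 43/10; E[Basic plan] = 32/5. Not best-responding. ✗
The applicant (risk level low-risk), facing Premium plan: Plan X gives -8, Plan Y gives 3, Decline gives -3. Proposed Plan X is not best — profitable deviation exists. ✗
The applicant (risk level high-risk), facing Premium plan: Plan X gives -6, Plan Y gives 7, Decline gives 5. Proposed Decline is not best — profitable deviation exists. ✗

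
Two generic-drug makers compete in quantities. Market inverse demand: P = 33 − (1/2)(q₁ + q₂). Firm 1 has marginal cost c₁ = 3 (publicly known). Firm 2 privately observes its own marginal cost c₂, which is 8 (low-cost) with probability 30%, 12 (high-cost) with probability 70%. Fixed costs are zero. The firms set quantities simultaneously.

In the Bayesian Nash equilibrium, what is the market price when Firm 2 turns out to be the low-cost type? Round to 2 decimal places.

Each type of Firm 2 best-responds to q₁; Firm 1 best-responds to the expected q₂ over Firm 2's types.
Firm 2 with cost c maximizes (33 − (1/2)(q₁+q₂) − c)·q₂, giving q₂(c) = (33 − c − (1/2)q₁).
E[c₂] = 0.3·8 + 0.7·12 = 10.8
Firm 1's FOC against E[q₂] yields q₁ = (33 − 2·3 + E[c₂])/(3/2) = (33 − 6 + 10.8)/(3/2) = 25.2.
q₂(low-cost) = 12.4, so P = 33 − (1/2)·(25.2 + 12.4) = 14.2.

14.20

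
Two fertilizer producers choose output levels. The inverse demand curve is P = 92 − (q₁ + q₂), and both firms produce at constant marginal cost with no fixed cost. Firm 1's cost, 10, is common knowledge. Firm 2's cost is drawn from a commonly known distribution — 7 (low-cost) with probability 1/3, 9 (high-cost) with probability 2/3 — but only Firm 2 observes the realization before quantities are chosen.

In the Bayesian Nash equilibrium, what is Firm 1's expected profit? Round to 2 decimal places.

717.05

Type-c best response for Firm 2: q₂(c) = (92 − c)/2 − q₁/2.
Firm 1 maximizes expected profit; its first-order condition is 92 − 2q₁ − E[q₂] − 10 = 0.
Substituting E[q₂] and solving: E[c₂] = 8.33333, so q₁ = (92 − 2·10 + 8.33333)/3 = 26.7778.
E[P] = 92 − (q₁ + E[q₂]) = 36.7778; Firm 1's expected profit = (E[P] − 10)·q₁ = (36.7778 − 10)·26.7778 = 717.049.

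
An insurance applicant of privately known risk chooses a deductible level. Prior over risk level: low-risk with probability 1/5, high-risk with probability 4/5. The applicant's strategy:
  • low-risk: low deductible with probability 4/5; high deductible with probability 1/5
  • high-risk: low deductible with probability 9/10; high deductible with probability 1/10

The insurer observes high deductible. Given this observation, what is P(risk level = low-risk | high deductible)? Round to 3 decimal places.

0.333

P(high deductible) = (1/5)·(1/5) + (4/5)·(1/10) = 3/25
P(low-risk | high deductible) = ((1/5)·(1/5)) / (3/25) = (1/25) / (3/25) = 1/3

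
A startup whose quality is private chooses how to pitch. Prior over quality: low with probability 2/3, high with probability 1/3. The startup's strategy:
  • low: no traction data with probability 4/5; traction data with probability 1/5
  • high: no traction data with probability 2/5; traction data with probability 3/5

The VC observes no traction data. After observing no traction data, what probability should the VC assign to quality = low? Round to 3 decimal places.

0.800

P(no traction data) = (2/3)·(4/5) + (1/3)·(2/5) = 2/3
P(low | no traction data) = ((2/3)·(4/5)) / (2/3) = (8/15) / (2/3) = 4/5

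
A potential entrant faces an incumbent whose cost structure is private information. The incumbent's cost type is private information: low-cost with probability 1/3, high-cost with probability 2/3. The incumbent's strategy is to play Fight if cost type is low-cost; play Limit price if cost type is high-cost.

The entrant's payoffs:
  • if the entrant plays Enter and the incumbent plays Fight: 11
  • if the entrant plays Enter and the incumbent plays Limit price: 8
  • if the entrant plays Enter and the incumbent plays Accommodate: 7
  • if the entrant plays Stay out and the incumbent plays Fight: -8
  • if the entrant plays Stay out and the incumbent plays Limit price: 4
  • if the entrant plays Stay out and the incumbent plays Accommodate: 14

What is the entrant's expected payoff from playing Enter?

9

E[Enter] = 1/3·11 + 2/3·8 = 11/3 + 16/3 = 9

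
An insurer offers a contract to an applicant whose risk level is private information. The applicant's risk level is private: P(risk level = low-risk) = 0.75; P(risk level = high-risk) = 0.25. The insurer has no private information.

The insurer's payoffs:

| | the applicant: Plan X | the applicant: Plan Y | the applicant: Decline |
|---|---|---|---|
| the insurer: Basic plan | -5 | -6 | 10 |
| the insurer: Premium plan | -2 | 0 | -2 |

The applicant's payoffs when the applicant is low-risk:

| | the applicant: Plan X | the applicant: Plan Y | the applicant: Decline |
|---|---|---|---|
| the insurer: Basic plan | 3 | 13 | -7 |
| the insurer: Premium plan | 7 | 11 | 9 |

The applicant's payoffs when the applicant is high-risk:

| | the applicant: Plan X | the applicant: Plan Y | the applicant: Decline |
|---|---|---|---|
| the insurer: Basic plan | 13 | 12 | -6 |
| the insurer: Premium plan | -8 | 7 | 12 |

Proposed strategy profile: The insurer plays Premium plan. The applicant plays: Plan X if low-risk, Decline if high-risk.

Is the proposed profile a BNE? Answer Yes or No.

No

The insurer plays Premium plan: E[Premium plan] = 0.75·(-2) + 0.25·(-2) = -2; E[Basic plan] = -1.25. Not best-responding. ✗
The applicant (risk level low-risk), facing Premium plan: Plan X gives 7, Plan Y gives 11, Decline gives 9. Proposed Plan X is not best — profitable deviation exists. ✗
The applicant (risk level high-risk), facing Premium plan: Plan X gives -8, Plan Y gives 7, Decline gives 12. Proposed Decline is best. ✓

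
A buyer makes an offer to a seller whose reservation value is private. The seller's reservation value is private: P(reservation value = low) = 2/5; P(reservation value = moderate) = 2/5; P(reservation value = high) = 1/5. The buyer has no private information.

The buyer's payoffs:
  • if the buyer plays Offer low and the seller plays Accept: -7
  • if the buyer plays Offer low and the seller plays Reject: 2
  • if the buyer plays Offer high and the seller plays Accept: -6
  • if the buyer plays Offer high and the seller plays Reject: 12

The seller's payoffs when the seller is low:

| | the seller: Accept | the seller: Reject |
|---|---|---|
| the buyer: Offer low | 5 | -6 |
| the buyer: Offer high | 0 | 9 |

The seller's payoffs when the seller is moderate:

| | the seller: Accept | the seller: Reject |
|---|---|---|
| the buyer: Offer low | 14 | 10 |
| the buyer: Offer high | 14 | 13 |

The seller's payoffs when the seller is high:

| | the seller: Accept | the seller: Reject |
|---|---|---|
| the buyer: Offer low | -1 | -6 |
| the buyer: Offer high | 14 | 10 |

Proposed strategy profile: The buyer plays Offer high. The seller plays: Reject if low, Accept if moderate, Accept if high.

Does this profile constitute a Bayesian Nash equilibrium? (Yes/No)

The buyer plays Offer high: E[Offer high] = 2/5·(12) + 2/5·(-6) + 1/5·(-6) = 6/5; E[Offer low] = -17/5. Best-responding. ✓
The seller (reservation value low), facing Offer high: Accept gives 0, Reject gives 9. Proposed Reject is best. ✓
The seller (reservation value moderate), facing Offer high: Accept gives 14, Reject gives 13. Proposed Accept is best. ✓
The seller (reservation value high), facing Offer high: Accept gives 14, Reject gives 10. Proposed Accept is best. ✓

Yes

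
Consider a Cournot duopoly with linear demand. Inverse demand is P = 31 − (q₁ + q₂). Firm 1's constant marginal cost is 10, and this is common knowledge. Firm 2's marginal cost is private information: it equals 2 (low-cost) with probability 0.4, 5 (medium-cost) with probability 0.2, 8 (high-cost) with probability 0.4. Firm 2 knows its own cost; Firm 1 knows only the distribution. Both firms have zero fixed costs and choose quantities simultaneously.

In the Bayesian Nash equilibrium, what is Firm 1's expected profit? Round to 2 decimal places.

28.44

Type-c best response for Firm 2: q₂(c) = (31 − c)/2 − q₁/2.
Firm 1 maximizes expected profit; its first-order condition is 31 − 2q₁ − E[q₂] − 10 = 0.
Substituting E[q₂] and solving: E[c₂] = 5, so q₁ = (31 − 2·10 + 5)/3 = 5.33333.
E[P] = 31 − (q₁ + E[q₂]) = 15.3333; Firm 1's expected profit = (E[P] − 10)·q₁ = (15.3333 − 10)·5.33333 = 28.4444.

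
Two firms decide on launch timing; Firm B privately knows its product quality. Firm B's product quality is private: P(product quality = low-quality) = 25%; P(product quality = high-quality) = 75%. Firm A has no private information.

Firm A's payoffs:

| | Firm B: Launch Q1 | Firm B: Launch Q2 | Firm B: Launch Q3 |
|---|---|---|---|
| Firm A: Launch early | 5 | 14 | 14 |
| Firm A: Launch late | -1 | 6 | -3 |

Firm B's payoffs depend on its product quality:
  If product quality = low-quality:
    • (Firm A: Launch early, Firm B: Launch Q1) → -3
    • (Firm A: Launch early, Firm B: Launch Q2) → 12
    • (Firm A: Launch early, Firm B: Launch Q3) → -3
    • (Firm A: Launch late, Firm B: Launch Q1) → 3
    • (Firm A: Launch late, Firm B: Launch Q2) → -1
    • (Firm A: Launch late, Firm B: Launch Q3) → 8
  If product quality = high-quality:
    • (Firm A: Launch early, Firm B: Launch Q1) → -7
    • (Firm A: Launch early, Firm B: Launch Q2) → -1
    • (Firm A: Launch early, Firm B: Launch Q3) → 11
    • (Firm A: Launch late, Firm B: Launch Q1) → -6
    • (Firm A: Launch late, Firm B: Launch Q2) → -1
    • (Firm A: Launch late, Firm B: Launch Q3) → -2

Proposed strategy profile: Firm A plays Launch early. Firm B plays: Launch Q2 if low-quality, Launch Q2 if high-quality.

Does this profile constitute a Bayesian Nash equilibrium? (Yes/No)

A profile is a BNE iff every type of every player is best-responding given beliefs about the other side.
Firm A plays Launch early: E[Launch early] = 0.25·(14) + 0.75·(14) = 14; E[Launch late] = 6. Best-responding. ✓
Firm B (product quality low-quality), facing Launch early: Launch Q1 gives -3, Launch Q2 gives 12, Launch Q3 gives -3. Proposed Launch Q2 is best. ✓
Firm B (product quality high-quality), facing Launch early: Launch Q1 gives -7, Launch Q2 gives -1, Launch Q3 gives 11. Proposed Launch Q2 is not best — profitable deviation exists. ✗

No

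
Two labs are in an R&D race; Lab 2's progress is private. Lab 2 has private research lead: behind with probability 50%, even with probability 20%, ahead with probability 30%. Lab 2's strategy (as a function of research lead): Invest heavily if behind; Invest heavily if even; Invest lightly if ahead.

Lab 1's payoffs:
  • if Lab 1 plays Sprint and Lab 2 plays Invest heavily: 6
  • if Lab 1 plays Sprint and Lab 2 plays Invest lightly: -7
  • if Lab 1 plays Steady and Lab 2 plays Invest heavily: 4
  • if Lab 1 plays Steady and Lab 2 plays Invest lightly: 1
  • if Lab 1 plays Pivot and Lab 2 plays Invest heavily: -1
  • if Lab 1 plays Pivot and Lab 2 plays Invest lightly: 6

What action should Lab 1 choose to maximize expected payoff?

E[Sprint] = 0.5·(6) + 0.2·(6) + 0.3·(-7) = 2.1
E[Steady] = 0.5·(4) + 0.2·(4) + 0.3·(1) = 3.1
E[Pivot] = 0.5·(-1) + 0.2·(-1) + 0.3·(6) = 1.1
Best response: Steady (3.1 is the largest).

Steady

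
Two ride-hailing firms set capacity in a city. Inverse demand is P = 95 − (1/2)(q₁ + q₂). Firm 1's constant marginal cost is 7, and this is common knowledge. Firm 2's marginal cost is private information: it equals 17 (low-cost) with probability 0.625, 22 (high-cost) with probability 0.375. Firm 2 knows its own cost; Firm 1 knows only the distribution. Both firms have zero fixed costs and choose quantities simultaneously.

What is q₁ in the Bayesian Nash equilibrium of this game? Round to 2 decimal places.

66.58

Type-c best response for Firm 2: q₂(c) = (95 − c) − q₁/2.
Firm 1 maximizes expected profit; its first-order condition is 95 − q₁ − (1/2)E[q₂] − 7 = 0.
Substituting E[q₂] and solving: E[c₂] = 18.875, so q₁ = (95 − 2·7 + 18.875)/(3/2) = 66.5833.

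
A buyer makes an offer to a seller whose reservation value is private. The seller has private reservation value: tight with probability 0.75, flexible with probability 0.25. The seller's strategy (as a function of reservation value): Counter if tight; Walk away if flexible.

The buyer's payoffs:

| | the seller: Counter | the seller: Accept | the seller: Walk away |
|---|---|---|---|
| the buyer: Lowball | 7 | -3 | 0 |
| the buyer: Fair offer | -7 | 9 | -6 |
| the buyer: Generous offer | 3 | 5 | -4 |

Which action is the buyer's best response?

E[Lowball] = 0.75·(7) + 0.25·(0) = 5.25
E[Fair offer] = 0.75·(-7) + 0.25·(-6) = -6.75
E[Generous offer] = 0.75·(3) + 0.25·(-4) = 1.25
Best response: Lowball (5.25 is the largest).

Lowball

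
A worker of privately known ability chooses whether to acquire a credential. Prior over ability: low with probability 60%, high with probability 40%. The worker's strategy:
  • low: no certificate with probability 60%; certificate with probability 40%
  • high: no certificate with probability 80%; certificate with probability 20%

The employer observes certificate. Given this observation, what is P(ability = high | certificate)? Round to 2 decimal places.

0.25

Apply Bayes' rule using the sender's strategy as the likelihood.
P(certificate) = 0.6·0.4 + 0.4·0.2 = 0.32
P(high | certificate) = (0.4·0.2) / 0.32 = 0.08 / 0.32 = 0.25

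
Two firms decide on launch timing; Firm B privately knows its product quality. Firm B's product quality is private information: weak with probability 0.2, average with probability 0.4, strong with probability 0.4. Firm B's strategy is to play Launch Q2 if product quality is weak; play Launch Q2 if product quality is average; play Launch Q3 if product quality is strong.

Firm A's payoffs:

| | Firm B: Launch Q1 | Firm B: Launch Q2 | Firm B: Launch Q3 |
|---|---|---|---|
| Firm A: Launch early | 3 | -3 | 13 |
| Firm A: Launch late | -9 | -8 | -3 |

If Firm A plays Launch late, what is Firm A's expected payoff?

Take the expectation over Firm B's product quality, weighting each type's action by its prior probability.
E[Launch late] = 0.2·(-8) + 0.4·(-8) + 0.4·(-3) = (-1.6) + (-3.2) + (-1.2) = -6

-6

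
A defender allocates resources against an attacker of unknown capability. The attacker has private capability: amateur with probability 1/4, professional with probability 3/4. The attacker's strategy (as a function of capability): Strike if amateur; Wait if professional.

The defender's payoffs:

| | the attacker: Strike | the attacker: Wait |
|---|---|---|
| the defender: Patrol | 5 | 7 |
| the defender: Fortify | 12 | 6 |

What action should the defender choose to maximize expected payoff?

E[Patrol] = 1/4·(5) + 3/4·(7) = 13/2
E[Fortify] = 1/4·(12) + 3/4·(6) = 15/2
Best response: Fortify (15/2 is the largest).

Fortify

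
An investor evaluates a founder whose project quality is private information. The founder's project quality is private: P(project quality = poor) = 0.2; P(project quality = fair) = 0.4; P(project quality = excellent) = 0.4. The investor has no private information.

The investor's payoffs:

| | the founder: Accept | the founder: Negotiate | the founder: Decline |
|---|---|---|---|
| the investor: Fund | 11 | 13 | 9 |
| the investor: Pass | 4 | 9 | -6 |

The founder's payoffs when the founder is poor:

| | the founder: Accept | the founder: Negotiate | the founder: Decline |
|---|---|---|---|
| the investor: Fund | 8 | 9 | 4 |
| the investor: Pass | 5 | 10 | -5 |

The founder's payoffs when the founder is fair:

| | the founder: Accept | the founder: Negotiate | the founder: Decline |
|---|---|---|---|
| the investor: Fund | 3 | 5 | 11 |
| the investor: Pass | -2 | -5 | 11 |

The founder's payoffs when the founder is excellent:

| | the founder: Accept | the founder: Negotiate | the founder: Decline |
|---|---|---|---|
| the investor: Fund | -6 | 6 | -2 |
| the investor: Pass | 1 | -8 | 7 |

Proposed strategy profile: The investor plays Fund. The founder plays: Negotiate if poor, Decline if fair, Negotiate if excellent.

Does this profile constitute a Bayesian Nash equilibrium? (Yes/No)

Yes

A profile is a BNE iff every type of every player is best-responding given beliefs about the other side.
The investor plays Fund: E[Fund] = 0.2·(13) + 0.4·(9) + 0.4·(13) = 11.4; E[Pass] = 3. Best-responding. ✓
The founder (project quality poor), facing Fund: Accept gives 8, Negotiate gives 9, Decline gives 4. Proposed Negotiate is best. ✓
The founder (project quality fair), facing Fund: Accept gives 3, Negotiate gives 5, Decline gives 11. Proposed Decline is best. ✓
The founder (project quality excellent), facing Fund: Accept gives -6, Negotiate gives 6, Decline gives -2. Proposed Negotiate is best. ✓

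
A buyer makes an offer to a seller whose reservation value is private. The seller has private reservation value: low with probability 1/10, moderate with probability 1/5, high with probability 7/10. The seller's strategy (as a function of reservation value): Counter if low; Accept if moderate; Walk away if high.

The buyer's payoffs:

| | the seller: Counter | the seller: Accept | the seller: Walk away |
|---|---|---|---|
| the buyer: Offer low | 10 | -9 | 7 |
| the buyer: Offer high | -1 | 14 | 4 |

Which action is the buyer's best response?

Offer high

Compute the buyer's expected payoff for each action, taking the expectation over the seller's type.
E[Offer low] = 1/10·(10) + 1/5·(-9) + 7/10·(7) = 41/10
E[Offer high] = 1/10·(-1) + 1/5·(14) + 7/10·(4) = 11/2
Best response: Offer high (11/2 is the largest).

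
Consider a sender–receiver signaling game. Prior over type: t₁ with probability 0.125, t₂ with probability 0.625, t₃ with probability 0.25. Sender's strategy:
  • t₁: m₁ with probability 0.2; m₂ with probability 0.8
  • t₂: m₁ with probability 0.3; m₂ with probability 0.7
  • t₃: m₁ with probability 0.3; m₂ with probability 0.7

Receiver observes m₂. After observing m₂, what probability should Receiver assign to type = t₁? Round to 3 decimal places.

P(m₂) = 0.125·0.8 + 0.625·0.7 + 0.25·0.7 = 0.7125
P(t₁ | m₂) = (0.125·0.8) / 0.7125 = 0.1 / 0.7125 = 0.140351

0.140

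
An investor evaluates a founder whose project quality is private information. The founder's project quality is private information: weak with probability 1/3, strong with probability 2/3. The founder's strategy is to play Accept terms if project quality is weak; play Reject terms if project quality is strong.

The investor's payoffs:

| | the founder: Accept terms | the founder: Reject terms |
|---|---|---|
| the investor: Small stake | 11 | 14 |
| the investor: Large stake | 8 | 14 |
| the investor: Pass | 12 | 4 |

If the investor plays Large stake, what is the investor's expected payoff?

E[Large stake] = 1/3·8 + 2/3·14 = 8/3 + 28/3 = 12

12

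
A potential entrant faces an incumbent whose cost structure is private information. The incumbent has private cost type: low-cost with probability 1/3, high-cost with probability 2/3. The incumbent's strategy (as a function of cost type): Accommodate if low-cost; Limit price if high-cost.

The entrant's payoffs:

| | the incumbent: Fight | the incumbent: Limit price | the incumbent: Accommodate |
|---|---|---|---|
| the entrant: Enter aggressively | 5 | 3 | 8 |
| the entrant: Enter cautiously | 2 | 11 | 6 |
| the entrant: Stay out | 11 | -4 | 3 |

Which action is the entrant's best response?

E[Enter aggressively] = 1/3·(8) + 2/3·(3) = 14/3
E[Enter cautiously] = 1/3·(6) + 2/3·(11) = 28/3
E[Stay out] = 1/3·(3) + 2/3·(-4) = -5/3
Best response: Enter cautiously (28/3 is the largest).

Enter cautiously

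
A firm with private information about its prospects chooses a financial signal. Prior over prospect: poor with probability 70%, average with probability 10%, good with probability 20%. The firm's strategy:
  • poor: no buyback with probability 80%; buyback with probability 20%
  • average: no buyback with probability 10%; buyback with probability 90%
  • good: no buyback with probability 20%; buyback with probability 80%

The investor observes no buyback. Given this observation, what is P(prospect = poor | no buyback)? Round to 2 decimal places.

P(no buyback) = 0.7·0.8 + 0.1·0.1 + 0.2·0.2 = 0.61
P(poor | no buyback) = (0.7·0.8) / 0.61 = 0.56 / 0.61 = 0.918033

0.92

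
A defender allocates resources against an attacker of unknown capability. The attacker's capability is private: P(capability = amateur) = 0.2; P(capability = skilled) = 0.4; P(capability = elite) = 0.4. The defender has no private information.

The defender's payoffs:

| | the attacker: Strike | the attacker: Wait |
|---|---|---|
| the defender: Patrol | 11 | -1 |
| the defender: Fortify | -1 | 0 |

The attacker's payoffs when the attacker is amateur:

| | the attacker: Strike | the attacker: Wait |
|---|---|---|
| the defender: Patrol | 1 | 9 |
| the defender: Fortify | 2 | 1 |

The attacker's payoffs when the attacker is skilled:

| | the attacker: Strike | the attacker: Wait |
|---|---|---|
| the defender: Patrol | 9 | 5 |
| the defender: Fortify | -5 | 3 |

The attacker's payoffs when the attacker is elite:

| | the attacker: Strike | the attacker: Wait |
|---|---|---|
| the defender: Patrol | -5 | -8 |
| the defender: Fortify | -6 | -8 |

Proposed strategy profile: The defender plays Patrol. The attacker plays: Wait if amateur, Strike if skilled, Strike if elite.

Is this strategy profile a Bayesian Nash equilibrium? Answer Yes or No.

The defender plays Patrol: E[Patrol] = 0.2·(-1) + 0.4·(11) + 0.4·(11) = 8.6; E[Fortify] = -0.8. Best-responding. ✓
The attacker (capability amateur), facing Patrol: Strike gives 1, Wait gives 9. Proposed Wait is best. ✓
The attacker (capability skilled), facing Patrol: Strike gives 9, Wait gives 5. Proposed Strike is best. ✓
The attacker (capability elite), facing Patrol: Strike gives -5, Wait gives -8. Proposed Strike is best. ✓

Yes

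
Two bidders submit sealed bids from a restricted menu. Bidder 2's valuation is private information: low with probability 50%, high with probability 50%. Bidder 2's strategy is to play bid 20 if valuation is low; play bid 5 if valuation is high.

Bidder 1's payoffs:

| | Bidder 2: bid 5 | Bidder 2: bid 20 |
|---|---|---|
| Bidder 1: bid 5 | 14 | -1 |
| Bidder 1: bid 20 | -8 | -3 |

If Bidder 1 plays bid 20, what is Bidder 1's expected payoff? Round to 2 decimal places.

E[bid 20] = 0.5·(-3) + 0.5·(-8) = (-1.5) + (-4) = -5.5

-5.50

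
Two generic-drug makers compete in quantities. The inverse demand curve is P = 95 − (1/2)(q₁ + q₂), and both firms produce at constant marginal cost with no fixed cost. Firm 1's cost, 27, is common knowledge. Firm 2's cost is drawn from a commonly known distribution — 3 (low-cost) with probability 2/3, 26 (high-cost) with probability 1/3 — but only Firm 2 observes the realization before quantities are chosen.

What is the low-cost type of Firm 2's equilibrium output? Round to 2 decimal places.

74.78

Type-c best response for Firm 2: q₂(c) = (95 − c) − q₁/2.
Firm 1 maximizes expected profit; its first-order condition is 95 − q₁ − (1/2)E[q₂] − 27 = 0.
Substituting E[q₂] and solving: E[c₂] = 10.6667, so q₁ = (95 − 2·27 + 10.6667)/(3/2) = 34.4444.
q₂(low-cost) = (95 − 3 − (1/2)·34.4444) = 74.7778.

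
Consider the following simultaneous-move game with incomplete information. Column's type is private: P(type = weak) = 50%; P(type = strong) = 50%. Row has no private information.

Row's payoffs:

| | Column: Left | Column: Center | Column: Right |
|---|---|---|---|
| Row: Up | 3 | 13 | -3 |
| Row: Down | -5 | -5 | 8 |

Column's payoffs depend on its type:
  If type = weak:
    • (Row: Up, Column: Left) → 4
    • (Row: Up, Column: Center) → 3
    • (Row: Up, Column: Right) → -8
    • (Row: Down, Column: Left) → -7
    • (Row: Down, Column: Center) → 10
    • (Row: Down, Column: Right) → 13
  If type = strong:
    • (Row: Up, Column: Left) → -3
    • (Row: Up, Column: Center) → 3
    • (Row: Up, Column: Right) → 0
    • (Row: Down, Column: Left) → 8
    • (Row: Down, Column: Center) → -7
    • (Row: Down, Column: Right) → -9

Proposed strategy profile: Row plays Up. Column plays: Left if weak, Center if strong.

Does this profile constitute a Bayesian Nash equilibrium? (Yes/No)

A profile is a BNE iff every type of every player is best-responding given beliefs about the other side.
Row plays Up: E[Up] = 0.5·(3) + 0.5·(13) = 8; E[Down] = -5. Best-responding. ✓
Column (type weak), facing Up: Left gives 4, Center gives 3, Right gives -8. Proposed Left is best. ✓
Column (type strong), facing Up: Left gives -3, Center gives 3, Right gives 0. Proposed Center is best. ✓

Yes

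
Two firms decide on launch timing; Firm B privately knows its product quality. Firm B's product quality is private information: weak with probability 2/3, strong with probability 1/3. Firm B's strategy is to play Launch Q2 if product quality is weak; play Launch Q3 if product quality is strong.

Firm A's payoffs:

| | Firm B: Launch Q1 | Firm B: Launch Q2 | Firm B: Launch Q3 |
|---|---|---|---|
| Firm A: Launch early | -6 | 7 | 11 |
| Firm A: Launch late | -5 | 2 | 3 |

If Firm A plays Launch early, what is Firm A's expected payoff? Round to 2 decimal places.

8.33

E[Launch early] = 2/3·7 + 1/3·11 = 14/3 + 11/3 = 25/3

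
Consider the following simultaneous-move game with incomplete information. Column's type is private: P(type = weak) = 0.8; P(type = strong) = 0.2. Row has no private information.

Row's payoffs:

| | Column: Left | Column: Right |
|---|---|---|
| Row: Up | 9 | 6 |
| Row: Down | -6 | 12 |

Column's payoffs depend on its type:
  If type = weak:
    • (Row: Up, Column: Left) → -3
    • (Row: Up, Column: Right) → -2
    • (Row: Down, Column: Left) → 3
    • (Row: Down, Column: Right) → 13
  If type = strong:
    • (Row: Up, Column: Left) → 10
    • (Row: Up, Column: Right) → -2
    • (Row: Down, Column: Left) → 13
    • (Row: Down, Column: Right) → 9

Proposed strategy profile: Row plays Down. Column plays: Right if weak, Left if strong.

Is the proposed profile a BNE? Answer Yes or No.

Yes

A profile is a BNE iff every type of every player is best-responding given beliefs about the other side.
Row plays Down: E[Down] = 0.8·(12) + 0.2·(-6) = 8.4; E[Up] = 6.6. Best-responding. ✓
Column (type weak), facing Down: Left gives 3, Right gives 13. Proposed Right is best. ✓
Column (type strong), facing Down: Left gives 13, Right gives 9. Proposed Left is best. ✓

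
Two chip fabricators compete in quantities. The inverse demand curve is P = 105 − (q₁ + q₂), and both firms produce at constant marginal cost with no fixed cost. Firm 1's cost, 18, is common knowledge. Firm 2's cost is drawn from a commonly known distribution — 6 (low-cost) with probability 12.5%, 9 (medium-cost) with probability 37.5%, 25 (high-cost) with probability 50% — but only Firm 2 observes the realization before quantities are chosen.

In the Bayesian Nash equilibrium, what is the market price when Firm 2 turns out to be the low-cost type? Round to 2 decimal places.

41.23

Each type of Firm 2 best-responds to q₁; Firm 1 best-responds to the expected q₂ over Firm 2's types.
Firm 2 with cost c maximizes (105 − (q₁+q₂) − c)·q₂, giving q₂(c) = (105 − c − q₁)/2.
E[c₂] = 0.125·6 + 0.375·9 + 0.5·25 = 16.625
Firm 1's FOC against E[q₂] yields q₁ = (105 − 2·18 + E[c₂])/3 = (105 − 36 + 16.625)/3 = 28.5417.
q₂(low-cost) = 35.2292, so P = 105 − (28.5417 + 35.2292) = 41.2292.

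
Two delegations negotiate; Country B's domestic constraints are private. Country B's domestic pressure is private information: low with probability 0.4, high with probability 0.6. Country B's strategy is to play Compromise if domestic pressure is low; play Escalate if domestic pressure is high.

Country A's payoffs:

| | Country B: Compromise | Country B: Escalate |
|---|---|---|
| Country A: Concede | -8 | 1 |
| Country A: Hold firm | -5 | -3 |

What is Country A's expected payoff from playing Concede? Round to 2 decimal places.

-2.60

Take the expectation over Country B's domestic pressure, weighting each type's action by its prior probability.
E[Concede] = 0.4·(-8) + 0.6·1 = (-3.2) + 0.6 = -2.6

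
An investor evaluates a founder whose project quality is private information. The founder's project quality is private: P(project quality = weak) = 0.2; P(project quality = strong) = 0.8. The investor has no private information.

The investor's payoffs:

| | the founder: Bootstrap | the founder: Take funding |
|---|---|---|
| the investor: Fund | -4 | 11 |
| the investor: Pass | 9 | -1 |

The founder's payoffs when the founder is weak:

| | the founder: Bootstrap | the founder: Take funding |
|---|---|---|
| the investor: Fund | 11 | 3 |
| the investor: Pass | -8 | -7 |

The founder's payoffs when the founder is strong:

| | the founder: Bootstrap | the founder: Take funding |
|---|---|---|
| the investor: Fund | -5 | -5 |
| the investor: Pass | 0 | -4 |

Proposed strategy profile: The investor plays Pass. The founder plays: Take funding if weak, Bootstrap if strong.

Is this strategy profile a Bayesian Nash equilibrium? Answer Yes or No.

Yes

The investor plays Pass: E[Pass] = 0.2·(-1) + 0.8·(9) = 7; E[Fund] = -1. Best-responding. ✓
The founder (project quality weak), facing Pass: Bootstrap gives -8, Take funding gives -7. Proposed Take funding is best. ✓
The founder (project quality strong), facing Pass: Bootstrap gives 0, Take funding gives -4. Proposed Bootstrap is best. ✓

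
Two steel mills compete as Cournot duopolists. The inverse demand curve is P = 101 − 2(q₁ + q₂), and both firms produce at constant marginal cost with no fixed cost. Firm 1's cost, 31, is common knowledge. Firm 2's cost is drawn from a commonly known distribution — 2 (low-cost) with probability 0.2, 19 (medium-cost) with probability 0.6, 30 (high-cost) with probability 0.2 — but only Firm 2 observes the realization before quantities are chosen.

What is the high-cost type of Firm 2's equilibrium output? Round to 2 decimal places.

13.02

Type-c best response for Firm 2: q₂(c) = (101 − c)/4 − q₁/2.
Firm 1 maximizes expected profit; its first-order condition is 101 − 4q₁ − 2E[q₂] − 31 = 0.
Substituting E[q₂] and solving: E[c₂] = 17.8, so q₁ = (101 − 2·31 + 17.8)/6 = 9.46667.
q₂(high-cost) = (101 − 30 − 2·9.46667)/4 = 13.0167.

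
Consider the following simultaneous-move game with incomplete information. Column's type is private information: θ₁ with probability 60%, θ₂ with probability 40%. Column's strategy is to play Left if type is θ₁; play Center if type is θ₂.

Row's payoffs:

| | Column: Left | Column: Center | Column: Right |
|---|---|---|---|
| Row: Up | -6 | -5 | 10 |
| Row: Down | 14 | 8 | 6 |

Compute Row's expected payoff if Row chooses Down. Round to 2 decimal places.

11.60

Take the expectation over Column's type, weighting each type's action by its prior probability.
E[Down] = 0.6·14 + 0.4·8 = 8.4 + 3.2 = 11.6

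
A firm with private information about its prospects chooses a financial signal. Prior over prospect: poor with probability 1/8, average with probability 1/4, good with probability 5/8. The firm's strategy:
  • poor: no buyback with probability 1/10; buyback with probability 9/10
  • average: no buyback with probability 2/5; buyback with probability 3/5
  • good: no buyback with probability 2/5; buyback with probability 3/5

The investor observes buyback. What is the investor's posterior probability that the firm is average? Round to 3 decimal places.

P(buyback) = (1/8)·(9/10) + (1/4)·(3/5) + (5/8)·(3/5) = 51/80
P(average | buyback) = ((1/4)·(3/5)) / (51/80) = (3/20) / (51/80) = 4/17

0.235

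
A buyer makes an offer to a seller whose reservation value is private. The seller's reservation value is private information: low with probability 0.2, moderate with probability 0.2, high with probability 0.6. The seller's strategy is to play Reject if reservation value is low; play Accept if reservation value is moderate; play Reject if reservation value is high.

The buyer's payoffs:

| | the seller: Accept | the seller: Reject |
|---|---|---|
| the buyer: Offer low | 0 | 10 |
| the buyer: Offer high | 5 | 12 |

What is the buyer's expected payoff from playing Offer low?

8

Take the expectation over the seller's reservation value, weighting each type's action by its prior probability.
E[Offer low] = 0.2·10 + 0.2·0 + 0.6·10 = 2 + 0 + 6 = 8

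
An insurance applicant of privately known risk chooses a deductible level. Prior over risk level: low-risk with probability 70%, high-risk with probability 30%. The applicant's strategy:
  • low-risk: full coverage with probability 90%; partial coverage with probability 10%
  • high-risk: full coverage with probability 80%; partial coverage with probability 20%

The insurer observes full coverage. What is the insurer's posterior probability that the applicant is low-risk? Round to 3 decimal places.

P(full coverage) = 0.7·0.9 + 0.3·0.8 = 0.87
P(low-risk | full coverage) = (0.7·0.9) / 0.87 = 0.63 / 0.87 = 0.724138

0.724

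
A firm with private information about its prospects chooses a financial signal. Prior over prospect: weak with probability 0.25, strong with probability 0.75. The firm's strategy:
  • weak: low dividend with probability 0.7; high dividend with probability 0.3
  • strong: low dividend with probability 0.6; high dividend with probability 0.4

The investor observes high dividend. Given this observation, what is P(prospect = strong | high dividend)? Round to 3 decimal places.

Apply Bayes' rule using the sender's strategy as the likelihood.
P(high dividend) = 0.25·0.3 + 0.75·0.4 = 0.375
P(strong | high dividend) = (0.75·0.4) / 0.375 = 0.3 / 0.375 = 0.8

0.800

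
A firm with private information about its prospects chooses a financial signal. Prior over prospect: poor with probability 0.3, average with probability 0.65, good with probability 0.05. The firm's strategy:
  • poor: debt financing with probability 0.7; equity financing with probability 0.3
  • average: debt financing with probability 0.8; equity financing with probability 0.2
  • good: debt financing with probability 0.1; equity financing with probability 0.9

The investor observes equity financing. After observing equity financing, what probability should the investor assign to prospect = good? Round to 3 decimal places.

P(equity financing) = 0.3·0.3 + 0.65·0.2 + 0.05·0.9 = 0.265
P(good | equity financing) = (0.05·0.9) / 0.265 = 0.045 / 0.265 = 0.169811

0.170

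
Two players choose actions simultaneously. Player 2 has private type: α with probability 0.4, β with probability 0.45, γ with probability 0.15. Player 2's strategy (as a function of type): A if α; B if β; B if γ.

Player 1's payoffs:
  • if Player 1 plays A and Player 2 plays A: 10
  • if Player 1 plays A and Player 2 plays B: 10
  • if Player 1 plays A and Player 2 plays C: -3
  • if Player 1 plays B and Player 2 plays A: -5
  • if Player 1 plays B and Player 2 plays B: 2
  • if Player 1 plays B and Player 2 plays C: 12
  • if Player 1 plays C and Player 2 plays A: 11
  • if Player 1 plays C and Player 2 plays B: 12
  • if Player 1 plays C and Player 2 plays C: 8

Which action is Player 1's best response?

C

Compute Player 1's expected payoff for each action, taking the expectation over Player 2's type.
E[A] = 0.4·(10) + 0.45·(10) + 0.15·(10) = 10
E[B] = 0.4·(-5) + 0.45·(2) + 0.15·(2) = -0.8
E[C] = 0.4·(11) + 0.45·(12) + 0.15·(12) = 11.6
Best response: C (11.6 is the largest).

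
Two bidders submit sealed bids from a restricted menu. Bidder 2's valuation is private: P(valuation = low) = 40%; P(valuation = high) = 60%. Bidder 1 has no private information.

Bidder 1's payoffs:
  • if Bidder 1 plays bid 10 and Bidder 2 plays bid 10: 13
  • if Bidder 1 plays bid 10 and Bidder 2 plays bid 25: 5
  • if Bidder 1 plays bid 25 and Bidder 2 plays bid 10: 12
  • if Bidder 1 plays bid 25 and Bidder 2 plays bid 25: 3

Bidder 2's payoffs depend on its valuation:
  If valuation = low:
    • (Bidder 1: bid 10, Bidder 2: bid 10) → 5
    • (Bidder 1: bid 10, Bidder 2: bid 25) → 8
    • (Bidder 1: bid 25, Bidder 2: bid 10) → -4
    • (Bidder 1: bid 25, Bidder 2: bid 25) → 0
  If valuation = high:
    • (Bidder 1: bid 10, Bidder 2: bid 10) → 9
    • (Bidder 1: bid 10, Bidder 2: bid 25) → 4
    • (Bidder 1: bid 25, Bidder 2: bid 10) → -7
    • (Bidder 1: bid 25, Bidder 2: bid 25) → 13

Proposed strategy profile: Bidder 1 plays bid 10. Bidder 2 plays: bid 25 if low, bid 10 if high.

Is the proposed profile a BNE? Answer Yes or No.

A profile is a BNE iff every type of every player is best-responding given beliefs about the other side.
Bidder 1 plays bid 10: E[bid 10] = 0.4·(5) + 0.6·(13) = 9.8; E[bid 25] = 8.4. Best-responding. ✓
Bidder 2 (valuation low), facing bid 10: bid 10 gives 5, bid 25 gives 8. Proposed bid 25 is best. ✓
Bidder 2 (valuation high), facing bid 10: bid 10 gives 9, bid 25 gives 4. Proposed bid 10 is best. ✓

Yes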